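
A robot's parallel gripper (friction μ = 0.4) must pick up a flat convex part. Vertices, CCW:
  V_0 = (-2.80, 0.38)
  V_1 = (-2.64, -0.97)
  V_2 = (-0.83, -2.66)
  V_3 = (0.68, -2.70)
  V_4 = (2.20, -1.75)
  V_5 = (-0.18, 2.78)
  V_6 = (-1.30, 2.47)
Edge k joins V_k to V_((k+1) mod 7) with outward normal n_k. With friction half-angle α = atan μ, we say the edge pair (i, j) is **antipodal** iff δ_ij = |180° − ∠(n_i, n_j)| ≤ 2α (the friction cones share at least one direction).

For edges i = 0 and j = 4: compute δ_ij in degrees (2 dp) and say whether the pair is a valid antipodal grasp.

α = atan 0.4 = 21.80°;  2α = 43.60°
edge 0: e_0 = (+0.16, -1.35);  n_0 = (-0.9930, -0.1177)
edge 4: e_4 = (-2.38, +4.53);  n_4 = (+0.8853, +0.4651)
∠(n_0, n_4) = 159.04°
δ = |180° − 159.04°| = 20.96°
20.96° ≤ 2α = 43.60°  →  valid

δ = 20.96°, valid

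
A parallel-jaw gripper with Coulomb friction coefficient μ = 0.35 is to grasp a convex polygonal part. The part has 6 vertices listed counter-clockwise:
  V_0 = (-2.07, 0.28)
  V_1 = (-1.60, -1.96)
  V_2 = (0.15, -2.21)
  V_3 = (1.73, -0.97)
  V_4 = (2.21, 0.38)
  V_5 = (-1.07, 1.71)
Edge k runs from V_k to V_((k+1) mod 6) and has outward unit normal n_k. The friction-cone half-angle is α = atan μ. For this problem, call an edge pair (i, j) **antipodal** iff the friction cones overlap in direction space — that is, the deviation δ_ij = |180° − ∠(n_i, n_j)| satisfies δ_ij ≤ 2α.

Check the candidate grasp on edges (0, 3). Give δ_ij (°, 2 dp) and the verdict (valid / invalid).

δ = 31.42°, valid

α = atan 0.35 = 19.29°;  2α = 38.58°
edge 0: e_0 = (+0.47, -2.24);  n_0 = (-0.9787, -0.2053)
edge 3: e_3 = (+0.48, +1.35);  n_3 = (+0.9422, -0.3350)
∠(n_0, n_3) = 148.58°
δ = |180° − 148.58°| = 31.42°
31.42° ≤ 2α = 38.58°  →  valid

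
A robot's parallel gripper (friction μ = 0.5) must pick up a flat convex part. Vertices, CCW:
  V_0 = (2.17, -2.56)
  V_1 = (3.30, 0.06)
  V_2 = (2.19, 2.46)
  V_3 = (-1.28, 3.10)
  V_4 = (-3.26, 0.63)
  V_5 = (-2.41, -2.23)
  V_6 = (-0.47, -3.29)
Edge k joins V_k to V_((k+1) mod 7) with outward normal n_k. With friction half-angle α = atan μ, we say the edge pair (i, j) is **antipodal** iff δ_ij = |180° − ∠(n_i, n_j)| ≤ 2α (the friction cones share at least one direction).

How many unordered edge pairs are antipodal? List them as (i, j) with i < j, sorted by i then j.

α = atan 0.5 = 26.57°;  2α = 53.13°
n_0 = (+0.9182, -0.3960)
n_1 = (+0.9076, +0.4198)
n_2 = (+0.1814, +0.9834)
n_3 = (-0.7803, +0.6255)
n_4 = (-0.9586, -0.2849)
n_5 = (-0.4795, -0.8775)
n_6 = (+0.2665, -0.9638)
  (0,1): δ = 131.85°  ·
  (0,2): δ = 77.12°  ·
  (0,3): δ = 15.39°  ✓
  (0,4): δ = 39.88°  ✓
  (0,5): δ = 84.68°  ·
  (0,6): δ = 128.79°  ·
  (1,2): δ = 125.27°  ·
  (1,3): δ = 63.54°  ·
  (1,4): δ = 8.27°  ✓
  (1,5): δ = 36.53°  ✓
  (1,6): δ = 80.64°  ·
  (2,3): δ = 118.27°  ·
  (2,4): δ = 63.00°  ·
  (2,5): δ = 18.20°  ✓
  (2,6): δ = 25.91°  ✓
  (3,4): δ = 124.73°  ·
  (3,5): δ = 79.94°  ·
  (3,6): δ = 35.83°  ✓
  (4,5): δ = 135.20°  ·
  (4,6): δ = 91.10°  ·
  (5,6): δ = 135.89°  ·
antipodal pairs: 7

count = 7; pairs: (0,3), (0,4), (1,4), (1,5), (2,5), (2,6), (3,6)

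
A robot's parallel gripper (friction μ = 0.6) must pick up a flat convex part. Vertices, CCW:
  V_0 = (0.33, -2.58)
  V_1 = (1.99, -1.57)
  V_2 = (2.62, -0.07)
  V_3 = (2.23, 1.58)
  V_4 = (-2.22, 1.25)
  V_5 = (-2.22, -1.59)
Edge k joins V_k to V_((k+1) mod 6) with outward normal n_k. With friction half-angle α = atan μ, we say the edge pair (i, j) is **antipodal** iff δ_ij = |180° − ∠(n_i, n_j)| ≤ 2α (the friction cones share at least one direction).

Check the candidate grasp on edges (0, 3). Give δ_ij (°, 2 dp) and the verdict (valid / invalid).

α = atan 0.6 = 30.96°;  2α = 61.93°
edge 0: e_0 = (+1.66, +1.01);  n_0 = (+0.5198, -0.8543)
edge 3: e_3 = (-4.45, -0.33);  n_3 = (-0.0740, +0.9973)
∠(n_0, n_3) = 152.92°
δ = |180° − 152.92°| = 27.08°
27.08° ≤ 2α = 61.93°  →  valid

δ = 27.08°, valid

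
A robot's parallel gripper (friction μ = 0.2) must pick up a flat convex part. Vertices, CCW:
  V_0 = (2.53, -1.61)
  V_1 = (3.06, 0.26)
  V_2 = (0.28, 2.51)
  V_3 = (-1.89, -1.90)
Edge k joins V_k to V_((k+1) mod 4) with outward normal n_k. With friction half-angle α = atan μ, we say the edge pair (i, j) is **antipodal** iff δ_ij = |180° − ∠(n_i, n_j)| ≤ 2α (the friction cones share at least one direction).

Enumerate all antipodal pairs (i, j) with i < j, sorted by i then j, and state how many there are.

α = atan 0.2 = 11.31°;  2α = 22.62°
n_0 = (+0.9621, -0.2727)
n_1 = (+0.6291, +0.7773)
n_2 = (-0.8973, +0.4415)
n_3 = (+0.0655, -0.9979)
  (0,1): δ = 113.16°  ·
  (0,2): δ = 10.38°  ✓
  (0,3): δ = 109.58°  ·
  (1,2): δ = 77.22°  ·
  (1,3): δ = 42.74°  ·
  (2,3): δ = 60.05°  ·
antipodal pairs: 1

count = 1; pairs: (0,2)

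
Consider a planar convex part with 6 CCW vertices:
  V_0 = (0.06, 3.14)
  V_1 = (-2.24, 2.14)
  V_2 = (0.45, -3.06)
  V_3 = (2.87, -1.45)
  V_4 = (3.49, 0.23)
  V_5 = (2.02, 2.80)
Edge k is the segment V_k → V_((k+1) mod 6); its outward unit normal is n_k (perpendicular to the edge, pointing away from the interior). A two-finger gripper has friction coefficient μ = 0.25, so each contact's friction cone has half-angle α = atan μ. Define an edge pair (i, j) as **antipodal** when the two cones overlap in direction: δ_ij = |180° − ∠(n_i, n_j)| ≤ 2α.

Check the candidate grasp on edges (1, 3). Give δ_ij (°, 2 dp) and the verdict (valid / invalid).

α = atan 0.25 = 14.04°;  2α = 28.07°
edge 1: e_1 = (+2.69, -5.20);  n_1 = (-0.8882, -0.4595)
edge 3: e_3 = (+0.62, +1.68);  n_3 = (+0.9382, -0.3462)
∠(n_1, n_3) = 132.39°
δ = |180° − 132.39°| = 47.61°
47.61° > 2α = 28.07°  →  invalid

δ = 47.61°, invalid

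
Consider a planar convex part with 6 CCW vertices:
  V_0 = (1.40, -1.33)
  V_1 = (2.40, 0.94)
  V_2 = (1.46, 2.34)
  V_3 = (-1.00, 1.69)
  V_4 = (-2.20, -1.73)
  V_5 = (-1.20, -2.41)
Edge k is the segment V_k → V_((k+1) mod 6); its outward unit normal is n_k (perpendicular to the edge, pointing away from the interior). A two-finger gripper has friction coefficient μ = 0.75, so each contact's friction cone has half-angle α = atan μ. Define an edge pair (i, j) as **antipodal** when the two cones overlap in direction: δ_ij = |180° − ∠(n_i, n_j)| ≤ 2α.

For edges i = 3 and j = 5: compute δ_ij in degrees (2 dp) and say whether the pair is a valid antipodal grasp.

δ = 48.11°, valid

α = atan 0.75 = 36.87°;  2α = 73.74°
edge 3: e_3 = (-1.20, -3.42);  n_3 = (-0.9436, +0.3311)
edge 5: e_5 = (+2.60, +1.08);  n_5 = (+0.3836, -0.9235)
∠(n_3, n_5) = 131.89°
δ = |180° − 131.89°| = 48.11°
48.11° ≤ 2α = 73.74°  →  valid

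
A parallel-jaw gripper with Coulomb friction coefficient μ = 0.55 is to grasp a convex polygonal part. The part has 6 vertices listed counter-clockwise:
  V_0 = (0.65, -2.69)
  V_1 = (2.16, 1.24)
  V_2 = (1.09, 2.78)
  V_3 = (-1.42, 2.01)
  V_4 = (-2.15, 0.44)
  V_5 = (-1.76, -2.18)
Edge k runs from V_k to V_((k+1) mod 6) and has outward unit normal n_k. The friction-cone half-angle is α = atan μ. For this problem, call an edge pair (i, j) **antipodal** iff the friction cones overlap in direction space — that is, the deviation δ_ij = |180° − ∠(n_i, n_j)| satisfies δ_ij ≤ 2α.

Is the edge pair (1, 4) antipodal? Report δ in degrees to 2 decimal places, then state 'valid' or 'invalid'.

α = atan 0.55 = 28.81°;  2α = 57.62°
edge 1: e_1 = (-1.07, +1.54);  n_1 = (+0.8212, +0.5706)
edge 4: e_4 = (+0.39, -2.62);  n_4 = (-0.9891, -0.1472)
∠(n_1, n_4) = 153.67°
δ = |180° − 153.67°| = 26.33°
26.33° ≤ 2α = 57.62°  →  valid

δ = 26.33°, valid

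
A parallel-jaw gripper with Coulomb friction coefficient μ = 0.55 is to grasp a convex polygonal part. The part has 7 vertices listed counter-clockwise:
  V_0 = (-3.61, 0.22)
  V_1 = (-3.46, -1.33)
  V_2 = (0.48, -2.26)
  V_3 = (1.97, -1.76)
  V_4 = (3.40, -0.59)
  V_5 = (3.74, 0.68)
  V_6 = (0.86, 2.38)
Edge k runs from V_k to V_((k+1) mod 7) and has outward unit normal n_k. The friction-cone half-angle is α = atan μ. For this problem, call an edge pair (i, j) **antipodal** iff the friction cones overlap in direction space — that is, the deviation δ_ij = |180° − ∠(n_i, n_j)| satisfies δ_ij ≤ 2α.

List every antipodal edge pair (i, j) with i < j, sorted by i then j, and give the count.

α = atan 0.55 = 28.81°;  2α = 57.62°
n_0 = (-0.9954, -0.0963)
n_1 = (-0.2297, -0.9733)
n_2 = (+0.3181, -0.9480)
n_3 = (+0.6332, -0.7740)
n_4 = (+0.9660, -0.2586)
n_5 = (+0.5083, +0.8612)
n_6 = (-0.4351, +0.9004)
  (0,1): δ = 108.81°  ·
  (0,2): δ = 76.98°  ·
  (0,3): δ = 56.24°  ✓
  (0,4): δ = 20.52°  ✓
  (0,5): δ = 53.92°  ✓
  (0,6): δ = 110.26°  ·
  (1,2): δ = 148.17°  ·
  (1,3): δ = 127.43°  ·
  (1,4): δ = 91.71°  ·
  (1,5): δ = 17.27°  ✓
  (1,6): δ = 39.07°  ✓
  (2,3): δ = 159.26°  ·
  (2,4): δ = 123.54°  ·
  (2,5): δ = 49.10°  ✓
  (2,6): δ = 7.24°  ✓
  (3,4): δ = 144.28°  ·
  (3,5): δ = 69.84°  ·
  (3,6): δ = 13.50°  ✓
  (4,5): δ = 105.56°  ·
  (4,6): δ = 49.22°  ✓
  (5,6): δ = 123.66°  ·
antipodal pairs: 9

count = 9; pairs: (0,3), (0,4), (0,5), (1,5), (1,6), (2,5), (2,6), (3,6), (4,6)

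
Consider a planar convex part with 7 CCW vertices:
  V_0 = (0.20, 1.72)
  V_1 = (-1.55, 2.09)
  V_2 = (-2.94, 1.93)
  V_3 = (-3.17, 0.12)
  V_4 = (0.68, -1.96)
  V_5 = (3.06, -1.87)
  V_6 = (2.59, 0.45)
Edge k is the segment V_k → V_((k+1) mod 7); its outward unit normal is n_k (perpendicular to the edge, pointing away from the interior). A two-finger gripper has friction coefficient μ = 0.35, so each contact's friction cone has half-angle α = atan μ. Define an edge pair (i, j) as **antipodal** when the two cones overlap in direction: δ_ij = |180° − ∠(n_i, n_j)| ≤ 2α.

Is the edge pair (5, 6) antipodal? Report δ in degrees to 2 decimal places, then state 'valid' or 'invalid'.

α = atan 0.35 = 19.29°;  2α = 38.58°
edge 5: e_5 = (-0.47, +2.32);  n_5 = (+0.9801, +0.1986)
edge 6: e_6 = (-2.39, +1.27);  n_6 = (+0.4692, +0.8831)
∠(n_5, n_6) = 50.56°
δ = |180° − 50.56°| = 129.44°
129.44° > 2α = 38.58°  →  invalid

δ = 129.44°, invalid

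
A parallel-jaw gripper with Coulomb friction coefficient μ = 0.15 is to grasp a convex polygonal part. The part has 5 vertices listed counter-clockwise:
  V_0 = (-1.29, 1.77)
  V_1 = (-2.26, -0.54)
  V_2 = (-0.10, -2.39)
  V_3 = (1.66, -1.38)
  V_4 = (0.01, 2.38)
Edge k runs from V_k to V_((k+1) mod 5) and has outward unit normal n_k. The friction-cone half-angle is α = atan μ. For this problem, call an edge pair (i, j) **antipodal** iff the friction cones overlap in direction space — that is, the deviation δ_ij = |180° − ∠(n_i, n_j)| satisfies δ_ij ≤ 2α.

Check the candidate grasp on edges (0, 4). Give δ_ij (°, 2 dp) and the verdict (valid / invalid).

α = atan 0.15 = 8.53°;  2α = 17.06°
edge 0: e_0 = (-0.97, -2.31);  n_0 = (-0.9220, +0.3872)
edge 4: e_4 = (-1.30, -0.61);  n_4 = (-0.4248, +0.9053)
∠(n_0, n_4) = 42.08°
δ = |180° − 42.08°| = 137.92°
137.92° > 2α = 17.06°  →  invalid

δ = 137.92°, invalid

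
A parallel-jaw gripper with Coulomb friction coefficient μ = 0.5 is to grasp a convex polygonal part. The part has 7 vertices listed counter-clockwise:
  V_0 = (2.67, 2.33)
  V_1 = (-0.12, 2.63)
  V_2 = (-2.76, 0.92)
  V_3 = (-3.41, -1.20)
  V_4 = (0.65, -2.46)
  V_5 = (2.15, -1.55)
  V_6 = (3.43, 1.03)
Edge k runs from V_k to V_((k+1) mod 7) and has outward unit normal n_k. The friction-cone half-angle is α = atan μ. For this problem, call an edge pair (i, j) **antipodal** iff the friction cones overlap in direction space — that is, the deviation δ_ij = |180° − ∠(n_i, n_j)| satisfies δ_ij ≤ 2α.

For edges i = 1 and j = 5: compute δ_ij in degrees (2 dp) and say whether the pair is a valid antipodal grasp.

δ = 30.68°, valid

α = atan 0.5 = 26.57°;  2α = 53.13°
edge 1: e_1 = (-2.64, -1.71);  n_1 = (-0.5436, +0.8393)
edge 5: e_5 = (+1.28, +2.58);  n_5 = (+0.8958, -0.4444)
∠(n_1, n_5) = 149.32°
δ = |180° − 149.32°| = 30.68°
30.68° ≤ 2α = 53.13°  →  valid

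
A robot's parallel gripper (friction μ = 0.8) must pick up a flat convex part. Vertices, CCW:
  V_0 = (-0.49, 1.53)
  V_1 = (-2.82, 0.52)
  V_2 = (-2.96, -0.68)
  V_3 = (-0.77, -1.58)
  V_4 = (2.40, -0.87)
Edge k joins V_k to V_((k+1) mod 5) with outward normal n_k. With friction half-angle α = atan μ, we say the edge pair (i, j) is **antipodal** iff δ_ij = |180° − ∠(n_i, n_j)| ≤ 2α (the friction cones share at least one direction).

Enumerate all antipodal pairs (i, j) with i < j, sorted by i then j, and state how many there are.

count = 6; pairs: (0,2), (0,3), (1,3), (1,4), (2,4), (3,4)

α = atan 0.8 = 38.66°;  2α = 77.32°
n_0 = (-0.3977, +0.9175)
n_1 = (-0.9933, +0.1159)
n_2 = (-0.3801, -0.9249)
n_3 = (+0.2186, -0.9758)
n_4 = (+0.6389, +0.7693)
  (0,1): δ = 120.09°  ·
  (0,2): δ = 45.78°  ✓
  (0,3): δ = 10.81°  ✓
  (0,4): δ = 116.86°  ·
  (1,2): δ = 105.69°  ·
  (1,3): δ = 70.72°  ✓
  (1,4): δ = 56.95°  ✓
  (2,3): δ = 145.03°  ·
  (2,4): δ = 17.37°  ✓
  (3,4): δ = 52.33°  ✓
antipodal pairs: 6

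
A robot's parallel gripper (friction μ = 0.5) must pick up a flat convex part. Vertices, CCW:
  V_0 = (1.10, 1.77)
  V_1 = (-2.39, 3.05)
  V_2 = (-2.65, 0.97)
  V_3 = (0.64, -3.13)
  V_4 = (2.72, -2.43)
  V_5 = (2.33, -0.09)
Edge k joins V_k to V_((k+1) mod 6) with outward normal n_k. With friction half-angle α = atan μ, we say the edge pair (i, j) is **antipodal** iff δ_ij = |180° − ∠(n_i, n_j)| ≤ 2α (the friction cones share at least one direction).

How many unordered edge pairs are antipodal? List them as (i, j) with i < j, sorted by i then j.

count = 6; pairs: (0,2), (0,3), (1,4), (1,5), (2,4), (2,5)

α = atan 0.5 = 26.57°;  2α = 53.13°
n_0 = (+0.3443, +0.9388)
n_1 = (-0.9923, +0.1240)
n_2 = (-0.7799, -0.6259)
n_3 = (+0.3190, -0.9478)
n_4 = (+0.9864, +0.1644)
n_5 = (+0.8341, +0.5516)
  (0,1): δ = 76.98°  ·
  (0,2): δ = 31.11°  ✓
  (0,3): δ = 38.74°  ✓
  (0,4): δ = 119.60°  ·
  (0,5): δ = 143.62°  ·
  (1,2): δ = 134.13°  ·
  (1,3): δ = 64.27°  ·
  (1,4): δ = 16.59°  ✓
  (1,5): δ = 40.60°  ✓
  (2,3): δ = 110.14°  ·
  (2,4): δ = 29.28°  ✓
  (2,5): δ = 5.27°  ✓
  (3,4): δ = 99.14°  ·
  (3,5): δ = 75.12°  ·
  (4,5): δ = 155.99°  ·
antipodal pairs: 6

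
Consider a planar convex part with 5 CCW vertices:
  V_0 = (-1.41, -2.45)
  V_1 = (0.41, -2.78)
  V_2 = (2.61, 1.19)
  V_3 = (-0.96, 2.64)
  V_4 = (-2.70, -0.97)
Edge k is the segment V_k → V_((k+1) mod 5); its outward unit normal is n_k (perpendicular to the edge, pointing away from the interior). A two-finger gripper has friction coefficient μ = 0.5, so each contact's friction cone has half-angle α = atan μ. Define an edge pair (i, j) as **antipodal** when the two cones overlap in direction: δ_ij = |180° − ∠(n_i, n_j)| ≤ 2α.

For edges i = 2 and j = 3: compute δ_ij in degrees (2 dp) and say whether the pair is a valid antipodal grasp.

δ = 93.63°, invalid

α = atan 0.5 = 26.57°;  2α = 53.13°
edge 2: e_2 = (-3.57, +1.45);  n_2 = (+0.3763, +0.9265)
edge 3: e_3 = (-1.74, -3.61);  n_3 = (-0.9008, +0.4342)
∠(n_2, n_3) = 86.37°
δ = |180° − 86.37°| = 93.63°
93.63° > 2α = 53.13°  →  invalid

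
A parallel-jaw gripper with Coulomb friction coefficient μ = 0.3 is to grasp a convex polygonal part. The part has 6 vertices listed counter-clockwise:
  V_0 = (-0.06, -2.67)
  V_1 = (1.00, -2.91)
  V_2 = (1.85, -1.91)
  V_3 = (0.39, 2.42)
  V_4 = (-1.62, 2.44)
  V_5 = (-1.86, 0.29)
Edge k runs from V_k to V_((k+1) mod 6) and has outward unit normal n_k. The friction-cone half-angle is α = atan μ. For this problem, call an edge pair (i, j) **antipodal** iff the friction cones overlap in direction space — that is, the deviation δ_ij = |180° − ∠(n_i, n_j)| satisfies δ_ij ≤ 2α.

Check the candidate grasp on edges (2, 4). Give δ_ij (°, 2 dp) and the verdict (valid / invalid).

α = atan 0.3 = 16.70°;  2α = 33.40°
edge 2: e_2 = (-1.46, +4.33);  n_2 = (+0.9476, +0.3195)
edge 4: e_4 = (-0.24, -2.15);  n_4 = (-0.9938, +0.1109)
∠(n_2, n_4) = 155.00°
δ = |180° − 155.00°| = 25.00°
25.00° ≤ 2α = 33.40°  →  valid

δ = 25.00°, valid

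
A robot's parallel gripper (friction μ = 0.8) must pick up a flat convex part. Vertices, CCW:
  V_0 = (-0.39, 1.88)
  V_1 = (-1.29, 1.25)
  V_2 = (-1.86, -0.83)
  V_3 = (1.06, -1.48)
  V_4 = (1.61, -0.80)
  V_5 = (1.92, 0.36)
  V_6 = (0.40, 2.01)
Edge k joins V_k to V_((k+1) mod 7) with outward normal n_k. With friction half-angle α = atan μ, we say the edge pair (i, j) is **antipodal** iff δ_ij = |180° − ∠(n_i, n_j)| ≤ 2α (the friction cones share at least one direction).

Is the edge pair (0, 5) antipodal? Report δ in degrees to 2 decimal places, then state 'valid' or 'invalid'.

α = atan 0.8 = 38.66°;  2α = 77.32°
edge 0: e_0 = (-0.90, -0.63);  n_0 = (-0.5735, +0.8192)
edge 5: e_5 = (-1.52, +1.65);  n_5 = (+0.7355, +0.6775)
∠(n_0, n_5) = 82.34°
δ = |180° − 82.34°| = 97.66°
97.66° > 2α = 77.32°  →  invalid

δ = 97.66°, invalid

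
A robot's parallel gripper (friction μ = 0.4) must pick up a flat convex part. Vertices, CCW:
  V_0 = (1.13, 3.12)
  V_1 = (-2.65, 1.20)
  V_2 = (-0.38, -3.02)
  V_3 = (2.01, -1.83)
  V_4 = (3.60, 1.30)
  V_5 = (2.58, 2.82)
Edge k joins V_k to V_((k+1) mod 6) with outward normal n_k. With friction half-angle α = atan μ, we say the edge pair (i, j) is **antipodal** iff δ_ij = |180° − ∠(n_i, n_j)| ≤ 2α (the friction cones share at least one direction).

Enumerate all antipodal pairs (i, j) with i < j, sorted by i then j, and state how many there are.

count = 4; pairs: (0,2), (0,3), (1,4), (2,5)

α = atan 0.4 = 21.80°;  2α = 43.60°
n_0 = (-0.4529, +0.8916)
n_1 = (-0.8807, -0.4737)
n_2 = (+0.4457, -0.8952)
n_3 = (+0.8916, -0.4529)
n_4 = (+0.8304, +0.5572)
n_5 = (+0.2026, +0.9793)
  (0,1): δ = 88.65°  ·
  (0,2): δ = 0.46°  ✓
  (0,3): δ = 36.14°  ✓
  (0,4): δ = 96.94°  ·
  (0,5): δ = 141.38°  ·
  (1,2): δ = 91.81°  ·
  (1,3): δ = 55.21°  ·
  (1,4): δ = 5.59°  ✓
  (1,5): δ = 50.03°  ·
  (2,3): δ = 143.40°  ·
  (2,4): δ = 82.61°  ·
  (2,5): δ = 38.16°  ✓
  (3,4): δ = 119.21°  ·
  (3,5): δ = 74.76°  ·
  (4,5): δ = 135.55°  ·
antipodal pairs: 4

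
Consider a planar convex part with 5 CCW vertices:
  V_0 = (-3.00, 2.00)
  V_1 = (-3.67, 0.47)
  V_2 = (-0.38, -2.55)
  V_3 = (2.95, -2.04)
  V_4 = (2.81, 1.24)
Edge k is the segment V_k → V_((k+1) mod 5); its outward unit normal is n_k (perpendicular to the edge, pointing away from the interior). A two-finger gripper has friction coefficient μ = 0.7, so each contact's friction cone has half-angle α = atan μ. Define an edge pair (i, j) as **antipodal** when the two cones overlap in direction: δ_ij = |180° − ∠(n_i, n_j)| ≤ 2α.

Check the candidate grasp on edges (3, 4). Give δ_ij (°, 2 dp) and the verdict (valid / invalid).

α = atan 0.7 = 34.99°;  2α = 69.98°
edge 3: e_3 = (-0.14, +3.28);  n_3 = (+0.9991, +0.0426)
edge 4: e_4 = (-5.81, +0.76);  n_4 = (+0.1297, +0.9916)
∠(n_3, n_4) = 80.10°
δ = |180° − 80.10°| = 99.90°
99.90° > 2α = 69.98°  →  invalid

δ = 99.90°, invalid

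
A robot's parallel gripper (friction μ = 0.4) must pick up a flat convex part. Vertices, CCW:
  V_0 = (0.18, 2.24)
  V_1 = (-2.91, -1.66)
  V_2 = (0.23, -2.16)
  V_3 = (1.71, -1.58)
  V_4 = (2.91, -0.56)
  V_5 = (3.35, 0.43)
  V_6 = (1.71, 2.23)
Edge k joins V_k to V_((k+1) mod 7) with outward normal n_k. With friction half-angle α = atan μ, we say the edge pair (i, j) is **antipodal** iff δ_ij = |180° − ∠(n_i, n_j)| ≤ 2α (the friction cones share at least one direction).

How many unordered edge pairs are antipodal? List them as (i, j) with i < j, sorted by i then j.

α = atan 0.4 = 21.80°;  2α = 43.60°
n_0 = (-0.7838, +0.6210)
n_1 = (-0.1573, -0.9876)
n_2 = (+0.3649, -0.9311)
n_3 = (+0.6476, -0.7619)
n_4 = (+0.9138, -0.4061)
n_5 = (+0.7392, +0.6735)
n_6 = (+0.0065, +1.0000)
  (0,1): δ = 60.66°  ·
  (0,2): δ = 30.21°  ✓
  (0,3): δ = 11.25°  ✓
  (0,4): δ = 14.43°  ✓
  (0,5): δ = 80.73°  ·
  (0,6): δ = 128.02°  ·
  (1,2): δ = 149.55°  ·
  (1,3): δ = 130.59°  ·
  (1,4): δ = 104.91°  ·
  (1,5): δ = 38.62°  ✓
  (1,6): δ = 8.67°  ✓
  (2,3): δ = 161.04°  ·
  (2,4): δ = 135.36°  ·
  (2,5): δ = 69.06°  ·
  (2,6): δ = 21.77°  ✓
  (3,4): δ = 154.33°  ·
  (3,5): δ = 88.03°  ·
  (3,6): δ = 40.74°  ✓
  (4,5): δ = 113.70°  ·
  (4,6): δ = 66.41°  ·
  (5,6): δ = 132.71°  ·
antipodal pairs: 7

count = 7; pairs: (0,2), (0,3), (0,4), (1,5), (1,6), (2,6), (3,6)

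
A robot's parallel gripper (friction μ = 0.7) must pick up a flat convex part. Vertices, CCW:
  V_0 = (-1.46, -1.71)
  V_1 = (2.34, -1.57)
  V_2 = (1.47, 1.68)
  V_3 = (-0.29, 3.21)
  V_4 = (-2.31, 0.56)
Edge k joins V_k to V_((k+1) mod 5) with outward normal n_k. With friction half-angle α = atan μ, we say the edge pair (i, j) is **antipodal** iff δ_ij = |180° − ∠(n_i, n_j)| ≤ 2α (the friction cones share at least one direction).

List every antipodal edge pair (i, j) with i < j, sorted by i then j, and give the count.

count = 5; pairs: (0,2), (0,3), (1,3), (1,4), (2,4)

α = atan 0.7 = 34.99°;  2α = 69.98°
n_0 = (+0.0368, -0.9993)
n_1 = (+0.9660, +0.2586)
n_2 = (+0.6561, +0.7547)
n_3 = (-0.7953, +0.6062)
n_4 = (-0.9365, -0.3507)
  (0,1): δ = 77.12°  ·
  (0,2): δ = 43.11°  ✓
  (0,3): δ = 50.57°  ✓
  (0,4): δ = 108.42°  ·
  (1,2): δ = 145.99°  ·
  (1,3): δ = 52.30°  ✓
  (1,4): δ = 5.54°  ✓
  (2,3): δ = 86.32°  ·
  (2,4): δ = 28.47°  ✓
  (3,4): δ = 122.15°  ·
antipodal pairs: 5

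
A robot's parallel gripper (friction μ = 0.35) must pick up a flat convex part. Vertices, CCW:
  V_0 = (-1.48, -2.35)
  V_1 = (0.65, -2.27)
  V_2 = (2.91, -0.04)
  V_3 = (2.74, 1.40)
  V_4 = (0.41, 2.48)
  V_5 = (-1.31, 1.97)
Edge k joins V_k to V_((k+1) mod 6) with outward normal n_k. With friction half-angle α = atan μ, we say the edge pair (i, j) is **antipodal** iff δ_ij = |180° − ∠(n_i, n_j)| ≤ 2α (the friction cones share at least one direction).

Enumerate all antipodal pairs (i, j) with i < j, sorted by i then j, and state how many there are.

α = atan 0.35 = 19.29°;  2α = 38.58°
n_0 = (+0.0375, -0.9993)
n_1 = (+0.7024, -0.7118)
n_2 = (+0.9931, +0.1172)
n_3 = (+0.4205, +0.9073)
n_4 = (-0.2843, +0.9587)
n_5 = (-0.9992, +0.0393)
  (0,1): δ = 137.53°  ·
  (0,2): δ = 85.42°  ·
  (0,3): δ = 27.02°  ✓
  (0,4): δ = 14.36°  ✓
  (0,5): δ = 85.60°  ·
  (1,2): δ = 127.88°  ·
  (1,3): δ = 69.49°  ·
  (1,4): δ = 28.10°  ✓
  (1,5): δ = 43.13°  ·
  (2,3): δ = 121.60°  ·
  (2,4): δ = 80.22°  ·
  (2,5): δ = 8.99°  ✓
  (3,4): δ = 138.62°  ·
  (3,5): δ = 67.38°  ·
  (4,5): δ = 108.77°  ·
antipodal pairs: 4

count = 4; pairs: (0,3), (0,4), (1,4), (2,5)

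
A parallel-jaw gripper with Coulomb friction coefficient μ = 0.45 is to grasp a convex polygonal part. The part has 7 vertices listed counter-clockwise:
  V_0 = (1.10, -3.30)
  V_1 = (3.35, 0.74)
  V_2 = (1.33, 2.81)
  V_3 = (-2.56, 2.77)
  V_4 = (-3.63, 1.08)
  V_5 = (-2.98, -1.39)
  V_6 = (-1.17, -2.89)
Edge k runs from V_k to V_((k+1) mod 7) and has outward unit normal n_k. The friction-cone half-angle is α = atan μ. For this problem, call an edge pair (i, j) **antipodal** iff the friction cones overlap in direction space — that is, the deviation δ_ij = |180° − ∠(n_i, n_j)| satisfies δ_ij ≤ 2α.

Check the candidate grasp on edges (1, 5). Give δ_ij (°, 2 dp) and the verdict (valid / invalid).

δ = 6.05°, valid

α = atan 0.45 = 24.23°;  2α = 48.46°
edge 1: e_1 = (-2.02, +2.07);  n_1 = (+0.7157, +0.6984)
edge 5: e_5 = (+1.81, -1.50);  n_5 = (-0.6381, -0.7700)
∠(n_1, n_5) = 173.95°
δ = |180° − 173.95°| = 6.05°
6.05° ≤ 2α = 48.46°  →  valid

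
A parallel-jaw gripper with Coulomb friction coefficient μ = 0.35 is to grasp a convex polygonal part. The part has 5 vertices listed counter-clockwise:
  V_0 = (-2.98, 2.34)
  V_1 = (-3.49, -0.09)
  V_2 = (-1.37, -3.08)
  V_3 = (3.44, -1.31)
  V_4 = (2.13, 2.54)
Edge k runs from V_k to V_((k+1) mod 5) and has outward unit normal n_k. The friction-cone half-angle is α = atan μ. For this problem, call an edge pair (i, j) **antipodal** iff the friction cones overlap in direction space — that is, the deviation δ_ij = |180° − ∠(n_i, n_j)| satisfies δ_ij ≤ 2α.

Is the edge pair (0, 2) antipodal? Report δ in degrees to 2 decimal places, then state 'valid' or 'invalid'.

δ = 57.94°, invalid

α = atan 0.35 = 19.29°;  2α = 38.58°
edge 0: e_0 = (-0.51, -2.43);  n_0 = (-0.9787, +0.2054)
edge 2: e_2 = (+4.81, +1.77);  n_2 = (+0.3453, -0.9385)
∠(n_0, n_2) = 122.06°
δ = |180° − 122.06°| = 57.94°
57.94° > 2α = 38.58°  →  invalid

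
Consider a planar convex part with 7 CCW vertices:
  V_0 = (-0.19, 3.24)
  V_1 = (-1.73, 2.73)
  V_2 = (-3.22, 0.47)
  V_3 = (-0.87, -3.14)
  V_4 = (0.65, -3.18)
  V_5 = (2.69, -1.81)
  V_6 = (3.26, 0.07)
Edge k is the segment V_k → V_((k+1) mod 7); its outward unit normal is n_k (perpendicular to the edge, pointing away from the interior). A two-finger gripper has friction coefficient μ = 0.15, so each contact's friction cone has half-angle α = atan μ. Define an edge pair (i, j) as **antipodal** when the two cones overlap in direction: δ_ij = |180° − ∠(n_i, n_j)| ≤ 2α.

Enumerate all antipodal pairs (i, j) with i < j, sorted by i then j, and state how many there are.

count = 3; pairs: (0,4), (1,5), (2,6)

α = atan 0.15 = 8.53°;  2α = 17.06°
n_0 = (-0.3144, +0.9493)
n_1 = (-0.8349, +0.5504)
n_2 = (-0.8381, -0.5456)
n_3 = (-0.0263, -0.9997)
n_4 = (+0.5575, -0.8302)
n_5 = (+0.9570, -0.2901)
n_6 = (+0.6766, +0.7364)
  (0,1): δ = 141.72°  ·
  (0,2): δ = 75.26°  ·
  (0,3): δ = 19.83°  ·
  (0,4): δ = 15.56°  ✓
  (0,5): δ = 54.81°  ·
  (0,6): δ = 119.10°  ·
  (1,2): δ = 113.54°  ·
  (1,3): δ = 58.11°  ·
  (1,4): δ = 22.72°  ·
  (1,5): δ = 16.53°  ✓
  (1,6): δ = 80.82°  ·
  (2,3): δ = 124.57°  ·
  (2,4): δ = 89.18°  ·
  (2,5): δ = 49.93°  ·
  (2,6): δ = 14.36°  ✓
  (3,4): δ = 144.61°  ·
  (3,5): δ = 105.36°  ·
  (3,6): δ = 41.07°  ·
  (4,5): δ = 140.75°  ·
  (4,6): δ = 76.46°  ·
  (5,6): δ = 115.71°  ·
antipodal pairs: 3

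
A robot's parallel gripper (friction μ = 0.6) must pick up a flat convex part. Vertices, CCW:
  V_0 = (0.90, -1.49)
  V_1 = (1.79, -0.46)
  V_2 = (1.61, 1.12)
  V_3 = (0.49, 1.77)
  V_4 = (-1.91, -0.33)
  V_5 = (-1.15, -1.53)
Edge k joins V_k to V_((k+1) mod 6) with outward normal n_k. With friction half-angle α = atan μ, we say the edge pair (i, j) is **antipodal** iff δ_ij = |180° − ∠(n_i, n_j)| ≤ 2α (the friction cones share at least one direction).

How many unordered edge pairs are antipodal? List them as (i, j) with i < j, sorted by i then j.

α = atan 0.6 = 30.96°;  2α = 61.93°
n_0 = (+0.7567, -0.6538)
n_1 = (+0.9936, +0.1132)
n_2 = (+0.5019, +0.8649)
n_3 = (-0.6585, +0.7526)
n_4 = (-0.8448, -0.5351)
n_5 = (+0.0195, -0.9998)
  (0,1): δ = 132.67°  ·
  (0,2): δ = 79.30°  ·
  (0,3): δ = 7.98°  ✓
  (0,4): δ = 73.18°  ·
  (0,5): δ = 131.95°  ·
  (1,2): δ = 126.63°  ·
  (1,3): δ = 55.31°  ✓
  (1,4): δ = 25.85°  ✓
  (1,5): δ = 84.62°  ·
  (2,3): δ = 108.69°  ·
  (2,4): δ = 27.52°  ✓
  (2,5): δ = 31.25°  ✓
  (3,4): δ = 98.84°  ·
  (3,5): δ = 40.07°  ✓
  (4,5): δ = 121.23°  ·
antipodal pairs: 6

count = 6; pairs: (0,3), (1,3), (1,4), (2,4), (2,5), (3,5)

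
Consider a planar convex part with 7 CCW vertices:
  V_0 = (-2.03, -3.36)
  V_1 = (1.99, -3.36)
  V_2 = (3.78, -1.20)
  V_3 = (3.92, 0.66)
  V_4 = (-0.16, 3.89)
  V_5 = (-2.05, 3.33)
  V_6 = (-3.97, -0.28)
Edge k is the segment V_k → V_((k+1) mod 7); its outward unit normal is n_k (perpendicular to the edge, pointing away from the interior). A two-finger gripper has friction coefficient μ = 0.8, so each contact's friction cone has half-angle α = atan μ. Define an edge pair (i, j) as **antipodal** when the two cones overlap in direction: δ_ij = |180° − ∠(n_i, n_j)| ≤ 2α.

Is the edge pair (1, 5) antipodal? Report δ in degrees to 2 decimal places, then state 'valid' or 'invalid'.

δ = 11.64°, valid

α = atan 0.8 = 38.66°;  2α = 77.32°
edge 1: e_1 = (+1.79, +2.16);  n_1 = (+0.7700, -0.6381)
edge 5: e_5 = (-1.92, -3.61);  n_5 = (-0.8829, +0.4696)
∠(n_1, n_5) = 168.36°
δ = |180° − 168.36°| = 11.64°
11.64° ≤ 2α = 77.32°  →  valid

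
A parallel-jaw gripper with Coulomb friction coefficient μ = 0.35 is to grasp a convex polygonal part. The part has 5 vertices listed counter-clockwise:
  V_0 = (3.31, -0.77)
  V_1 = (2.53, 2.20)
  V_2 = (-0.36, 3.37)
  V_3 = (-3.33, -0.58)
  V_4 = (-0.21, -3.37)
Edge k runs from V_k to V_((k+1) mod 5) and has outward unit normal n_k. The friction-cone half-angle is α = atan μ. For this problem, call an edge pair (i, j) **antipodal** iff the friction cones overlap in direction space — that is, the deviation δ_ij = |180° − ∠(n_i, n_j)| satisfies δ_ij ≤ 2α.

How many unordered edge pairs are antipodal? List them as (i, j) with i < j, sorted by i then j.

count = 3; pairs: (0,3), (1,3), (2,4)

α = atan 0.35 = 19.29°;  2α = 38.58°
n_0 = (+0.9672, +0.2540)
n_1 = (+0.3753, +0.9269)
n_2 = (-0.7993, +0.6010)
n_3 = (-0.6666, -0.7454)
n_4 = (+0.5941, -0.8044)
  (0,1): δ = 126.76°  ·
  (0,2): δ = 51.65°  ·
  (0,3): δ = 33.48°  ✓
  (0,4): δ = 111.74°  ·
  (1,2): δ = 104.90°  ·
  (1,3): δ = 19.76°  ✓
  (1,4): δ = 58.49°  ·
  (2,3): δ = 94.86°  ·
  (2,4): δ = 16.61°  ✓
  (3,4): δ = 101.75°  ·
antipodal pairs: 3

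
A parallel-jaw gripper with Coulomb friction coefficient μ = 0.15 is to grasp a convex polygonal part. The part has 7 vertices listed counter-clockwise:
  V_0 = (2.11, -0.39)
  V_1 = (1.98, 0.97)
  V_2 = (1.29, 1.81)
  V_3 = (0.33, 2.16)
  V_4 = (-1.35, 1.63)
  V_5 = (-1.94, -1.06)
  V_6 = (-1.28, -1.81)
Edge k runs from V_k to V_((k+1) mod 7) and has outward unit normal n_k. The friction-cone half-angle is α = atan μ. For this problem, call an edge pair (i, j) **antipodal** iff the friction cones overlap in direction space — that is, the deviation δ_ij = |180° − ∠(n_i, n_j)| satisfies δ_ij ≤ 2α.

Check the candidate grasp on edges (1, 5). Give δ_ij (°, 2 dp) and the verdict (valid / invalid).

δ = 1.95°, valid

α = atan 0.15 = 8.53°;  2α = 17.06°
edge 1: e_1 = (-0.69, +0.84);  n_1 = (+0.7727, +0.6347)
edge 5: e_5 = (+0.66, -0.75);  n_5 = (-0.7507, -0.6606)
∠(n_1, n_5) = 178.05°
δ = |180° − 178.05°| = 1.95°
1.95° ≤ 2α = 17.06°  →  valid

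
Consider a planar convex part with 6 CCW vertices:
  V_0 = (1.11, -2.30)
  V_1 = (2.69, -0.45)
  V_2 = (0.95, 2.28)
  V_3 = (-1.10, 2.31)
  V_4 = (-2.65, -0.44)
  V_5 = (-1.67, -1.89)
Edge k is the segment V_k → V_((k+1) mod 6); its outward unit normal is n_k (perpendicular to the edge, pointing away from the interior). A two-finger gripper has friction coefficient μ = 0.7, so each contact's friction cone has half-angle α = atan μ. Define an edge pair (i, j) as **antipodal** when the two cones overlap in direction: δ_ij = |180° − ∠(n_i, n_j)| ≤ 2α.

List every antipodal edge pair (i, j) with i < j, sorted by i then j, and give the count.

count = 8; pairs: (0,2), (0,3), (1,3), (1,4), (1,5), (2,4), (2,5), (3,5)

α = atan 0.7 = 34.99°;  2α = 69.98°
n_0 = (+0.7604, -0.6494)
n_1 = (+0.8433, +0.5375)
n_2 = (+0.0146, +0.9999)
n_3 = (-0.8712, +0.4910)
n_4 = (-0.8285, -0.5600)
n_5 = (-0.1459, -0.9893)
  (0,1): δ = 106.99°  ·
  (0,2): δ = 50.34°  ✓
  (0,3): δ = 11.09°  ✓
  (0,4): δ = 74.55°  ·
  (0,5): δ = 122.11°  ·
  (1,2): δ = 123.35°  ·
  (1,3): δ = 61.92°  ✓
  (1,4): δ = 1.54°  ✓
  (1,5): δ = 49.10°  ✓
  (2,3): δ = 118.57°  ·
  (2,4): δ = 55.11°  ✓
  (2,5): δ = 7.55°  ✓
  (3,4): δ = 116.54°  ·
  (3,5): δ = 68.98°  ✓
  (4,5): δ = 132.44°  ·
antipodal pairs: 8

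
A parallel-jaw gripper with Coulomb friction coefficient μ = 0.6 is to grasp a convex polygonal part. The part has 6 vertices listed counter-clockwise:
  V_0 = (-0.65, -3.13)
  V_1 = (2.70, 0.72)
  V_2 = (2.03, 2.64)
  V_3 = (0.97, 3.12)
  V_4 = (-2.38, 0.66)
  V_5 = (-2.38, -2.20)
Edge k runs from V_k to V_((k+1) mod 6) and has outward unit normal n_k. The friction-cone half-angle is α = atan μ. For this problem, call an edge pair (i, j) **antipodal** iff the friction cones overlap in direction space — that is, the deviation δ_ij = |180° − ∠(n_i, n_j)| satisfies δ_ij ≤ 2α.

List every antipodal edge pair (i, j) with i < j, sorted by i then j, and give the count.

α = atan 0.6 = 30.96°;  2α = 61.93°
n_0 = (+0.7544, -0.6564)
n_1 = (+0.9442, +0.3295)
n_2 = (+0.4125, +0.9110)
n_3 = (-0.5919, +0.8060)
n_4 = (-1.0000, -0.0000)
n_5 = (-0.4735, -0.8808)
  (0,1): δ = 119.74°  ·
  (0,2): δ = 73.33°  ·
  (0,3): δ = 12.68°  ✓
  (0,4): δ = 41.03°  ✓
  (0,5): δ = 102.77°  ·
  (1,2): δ = 133.60°  ·
  (1,3): δ = 72.95°  ·
  (1,4): δ = 19.24°  ✓
  (1,5): δ = 42.50°  ✓
  (2,3): δ = 119.35°  ·
  (2,4): δ = 65.64°  ·
  (2,5): δ = 3.90°  ✓
  (3,4): δ = 126.29°  ·
  (3,5): δ = 64.55°  ·
  (4,5): δ = 118.26°  ·
antipodal pairs: 5

count = 5; pairs: (0,3), (0,4), (1,4), (1,5), (2,5)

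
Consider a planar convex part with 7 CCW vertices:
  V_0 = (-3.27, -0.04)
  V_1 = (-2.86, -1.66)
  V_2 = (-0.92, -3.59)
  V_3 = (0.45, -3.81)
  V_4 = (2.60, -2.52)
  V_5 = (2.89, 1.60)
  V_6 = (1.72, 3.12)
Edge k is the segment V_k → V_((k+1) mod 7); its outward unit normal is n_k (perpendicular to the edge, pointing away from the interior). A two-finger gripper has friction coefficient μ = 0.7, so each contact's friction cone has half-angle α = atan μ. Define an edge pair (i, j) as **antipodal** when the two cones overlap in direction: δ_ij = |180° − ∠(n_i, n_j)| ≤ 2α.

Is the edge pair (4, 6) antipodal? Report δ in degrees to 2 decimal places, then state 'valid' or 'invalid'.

α = atan 0.7 = 34.99°;  2α = 69.98°
edge 4: e_4 = (+0.29, +4.12);  n_4 = (+0.9975, -0.0702)
edge 6: e_6 = (-4.99, -3.16);  n_6 = (-0.5350, +0.8448)
∠(n_4, n_6) = 126.37°
δ = |180° − 126.37°| = 53.63°
53.63° ≤ 2α = 69.98°  →  valid

δ = 53.63°, valid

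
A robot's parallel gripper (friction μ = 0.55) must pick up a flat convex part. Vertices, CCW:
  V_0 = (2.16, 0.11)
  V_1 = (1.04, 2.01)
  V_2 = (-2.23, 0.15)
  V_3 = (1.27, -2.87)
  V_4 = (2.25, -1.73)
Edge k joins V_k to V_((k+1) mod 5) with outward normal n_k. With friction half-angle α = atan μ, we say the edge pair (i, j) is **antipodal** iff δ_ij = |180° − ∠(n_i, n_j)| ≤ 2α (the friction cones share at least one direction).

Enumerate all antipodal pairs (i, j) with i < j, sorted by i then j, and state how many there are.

count = 3; pairs: (0,2), (1,3), (2,4)

α = atan 0.55 = 28.81°;  2α = 57.62°
n_0 = (+0.8615, +0.5078)
n_1 = (-0.4944, +0.8692)
n_2 = (-0.6533, -0.7571)
n_3 = (+0.7583, -0.6519)
n_4 = (+0.9988, +0.0489)
  (0,1): δ = 90.89°  ·
  (0,2): δ = 18.69°  ✓
  (0,3): δ = 108.80°  ·
  (0,4): δ = 152.28°  ·
  (1,2): δ = 70.42°  ·
  (1,3): δ = 19.68°  ✓
  (1,4): δ = 63.17°  ·
  (2,3): δ = 89.89°  ·
  (2,4): δ = 46.41°  ✓
  (3,4): δ = 136.52°  ·
antipodal pairs: 3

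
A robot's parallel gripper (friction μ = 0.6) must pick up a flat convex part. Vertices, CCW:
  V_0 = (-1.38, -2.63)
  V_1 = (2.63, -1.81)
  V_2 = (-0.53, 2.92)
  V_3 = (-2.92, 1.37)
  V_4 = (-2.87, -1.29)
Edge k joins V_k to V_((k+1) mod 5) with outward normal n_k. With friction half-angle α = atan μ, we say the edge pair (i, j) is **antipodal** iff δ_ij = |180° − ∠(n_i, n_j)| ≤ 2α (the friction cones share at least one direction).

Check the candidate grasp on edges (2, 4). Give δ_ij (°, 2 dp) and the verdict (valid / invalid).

δ = 74.93°, invalid

α = atan 0.6 = 30.96°;  2α = 61.93°
edge 2: e_2 = (-2.39, -1.55);  n_2 = (-0.5441, +0.8390)
edge 4: e_4 = (+1.49, -1.34);  n_4 = (-0.6687, -0.7435)
∠(n_2, n_4) = 105.07°
δ = |180° − 105.07°| = 74.93°
74.93° > 2α = 61.93°  →  invalid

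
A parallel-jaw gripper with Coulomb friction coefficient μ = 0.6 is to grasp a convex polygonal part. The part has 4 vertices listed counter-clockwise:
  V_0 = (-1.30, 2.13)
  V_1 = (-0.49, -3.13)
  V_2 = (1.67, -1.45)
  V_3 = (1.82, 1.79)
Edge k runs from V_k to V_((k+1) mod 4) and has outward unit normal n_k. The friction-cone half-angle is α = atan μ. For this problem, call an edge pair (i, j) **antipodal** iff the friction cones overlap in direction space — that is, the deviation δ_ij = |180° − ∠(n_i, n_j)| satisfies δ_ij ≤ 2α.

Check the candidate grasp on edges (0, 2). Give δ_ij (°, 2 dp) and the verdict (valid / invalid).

α = atan 0.6 = 30.96°;  2α = 61.93°
edge 0: e_0 = (+0.81, -5.26);  n_0 = (-0.9883, -0.1522)
edge 2: e_2 = (+0.15, +3.24);  n_2 = (+0.9989, -0.0462)
∠(n_0, n_2) = 168.59°
δ = |180° − 168.59°| = 11.41°
11.41° ≤ 2α = 61.93°  →  valid

δ = 11.41°, valid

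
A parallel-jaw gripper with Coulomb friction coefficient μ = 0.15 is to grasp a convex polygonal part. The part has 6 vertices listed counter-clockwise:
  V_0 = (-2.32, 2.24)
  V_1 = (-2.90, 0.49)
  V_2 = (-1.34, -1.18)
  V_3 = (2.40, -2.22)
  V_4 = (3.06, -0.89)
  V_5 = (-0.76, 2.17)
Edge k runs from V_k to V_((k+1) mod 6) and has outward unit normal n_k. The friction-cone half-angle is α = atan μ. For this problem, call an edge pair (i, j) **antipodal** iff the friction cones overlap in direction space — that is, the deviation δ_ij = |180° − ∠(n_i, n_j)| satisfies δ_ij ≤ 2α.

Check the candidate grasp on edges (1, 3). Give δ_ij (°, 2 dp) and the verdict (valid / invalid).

δ = 69.44°, invalid

α = atan 0.15 = 8.53°;  2α = 17.06°
edge 1: e_1 = (+1.56, -1.67);  n_1 = (-0.7308, -0.6826)
edge 3: e_3 = (+0.66, +1.33);  n_3 = (+0.8958, -0.4445)
∠(n_1, n_3) = 110.56°
δ = |180° − 110.56°| = 69.44°
69.44° > 2α = 17.06°  →  invalid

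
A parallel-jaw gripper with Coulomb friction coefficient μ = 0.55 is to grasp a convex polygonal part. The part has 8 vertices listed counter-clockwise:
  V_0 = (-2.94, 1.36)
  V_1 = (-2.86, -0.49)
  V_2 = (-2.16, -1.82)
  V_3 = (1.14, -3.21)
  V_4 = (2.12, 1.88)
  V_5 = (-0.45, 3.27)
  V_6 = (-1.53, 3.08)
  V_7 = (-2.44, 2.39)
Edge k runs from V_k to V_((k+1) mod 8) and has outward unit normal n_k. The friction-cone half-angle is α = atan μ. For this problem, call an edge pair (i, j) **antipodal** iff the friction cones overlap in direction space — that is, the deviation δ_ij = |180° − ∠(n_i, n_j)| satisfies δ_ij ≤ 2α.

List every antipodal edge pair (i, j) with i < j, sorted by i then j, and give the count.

count = 7; pairs: (0,3), (1,3), (1,4), (2,4), (2,5), (3,6), (3,7)

α = atan 0.55 = 28.81°;  2α = 57.62°
n_0 = (-0.9991, -0.0432)
n_1 = (-0.8849, -0.4657)
n_2 = (-0.3882, -0.9216)
n_3 = (+0.9820, -0.1891)
n_4 = (+0.4757, +0.8796)
n_5 = (-0.1733, +0.9849)
n_6 = (-0.6042, +0.7968)
n_7 = (-0.8996, +0.4367)
  (0,1): δ = 154.72°  ·
  (0,2): δ = 115.32°  ·
  (0,3): δ = 13.37°  ✓
  (0,4): δ = 59.12°  ·
  (0,5): δ = 97.50°  ·
  (0,6): δ = 124.69°  ·
  (0,7): δ = 151.63°  ·
  (1,2): δ = 140.60°  ·
  (1,3): δ = 38.66°  ✓
  (1,4): δ = 33.83°  ✓
  (1,5): δ = 72.22°  ·
  (1,6): δ = 99.41°  ·
  (1,7): δ = 126.35°  ·
  (2,3): δ = 78.06°  ·
  (2,4): δ = 5.57°  ✓
  (2,5): δ = 32.82°  ✓
  (2,6): δ = 60.01°  ·
  (2,7): δ = 86.95°  ·
  (3,4): δ = 107.51°  ·
  (3,5): δ = 69.12°  ·
  (3,6): δ = 41.93°  ✓
  (3,7): δ = 15.00°  ✓
  (4,5): δ = 141.62°  ·
  (4,6): δ = 114.42°  ·
  (4,7): δ = 87.49°  ·
  (5,6): δ = 152.81°  ·
  (5,7): δ = 125.87°  ·
  (6,7): δ = 153.06°  ·
antipodal pairs: 7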